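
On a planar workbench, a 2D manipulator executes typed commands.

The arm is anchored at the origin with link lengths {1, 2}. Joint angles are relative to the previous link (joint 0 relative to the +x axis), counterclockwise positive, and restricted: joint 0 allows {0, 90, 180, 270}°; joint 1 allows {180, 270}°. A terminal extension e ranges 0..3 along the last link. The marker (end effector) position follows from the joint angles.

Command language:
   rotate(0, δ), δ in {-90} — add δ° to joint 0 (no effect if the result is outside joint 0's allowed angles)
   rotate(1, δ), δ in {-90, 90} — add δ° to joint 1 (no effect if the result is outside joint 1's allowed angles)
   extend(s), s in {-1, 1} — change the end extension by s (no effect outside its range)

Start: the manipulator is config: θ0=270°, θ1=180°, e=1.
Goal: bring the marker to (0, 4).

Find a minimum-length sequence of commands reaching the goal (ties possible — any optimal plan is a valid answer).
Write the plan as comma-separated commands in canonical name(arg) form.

extend(1), extend(1)

start: config: θ0=270°, θ1=180°, e=1
step 1 (extend(1)): config: θ0=270°, θ1=180°, e=2
step 2 (extend(1)): config: θ0=270°, θ1=180°, e=3
shorter routes all fall short; 2 is best.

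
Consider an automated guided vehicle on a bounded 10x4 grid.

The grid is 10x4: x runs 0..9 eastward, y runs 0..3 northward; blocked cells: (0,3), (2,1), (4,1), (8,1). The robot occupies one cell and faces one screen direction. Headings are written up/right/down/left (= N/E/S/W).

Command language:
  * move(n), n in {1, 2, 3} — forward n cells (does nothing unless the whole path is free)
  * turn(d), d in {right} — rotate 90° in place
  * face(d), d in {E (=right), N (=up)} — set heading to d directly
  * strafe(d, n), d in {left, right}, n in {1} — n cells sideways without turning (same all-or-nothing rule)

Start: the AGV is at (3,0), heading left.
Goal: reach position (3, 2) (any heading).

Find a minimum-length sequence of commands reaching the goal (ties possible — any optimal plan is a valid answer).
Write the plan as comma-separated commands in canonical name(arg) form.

start: at (3,0), heading left
t=1 strafe(right, 1) ⇒ at (3,1), heading left
t=2 strafe(right, 1) ⇒ at (3,2), heading left
minimal: 2 command(s), checked below 2.

strafe(right, 1), strafe(right, 1)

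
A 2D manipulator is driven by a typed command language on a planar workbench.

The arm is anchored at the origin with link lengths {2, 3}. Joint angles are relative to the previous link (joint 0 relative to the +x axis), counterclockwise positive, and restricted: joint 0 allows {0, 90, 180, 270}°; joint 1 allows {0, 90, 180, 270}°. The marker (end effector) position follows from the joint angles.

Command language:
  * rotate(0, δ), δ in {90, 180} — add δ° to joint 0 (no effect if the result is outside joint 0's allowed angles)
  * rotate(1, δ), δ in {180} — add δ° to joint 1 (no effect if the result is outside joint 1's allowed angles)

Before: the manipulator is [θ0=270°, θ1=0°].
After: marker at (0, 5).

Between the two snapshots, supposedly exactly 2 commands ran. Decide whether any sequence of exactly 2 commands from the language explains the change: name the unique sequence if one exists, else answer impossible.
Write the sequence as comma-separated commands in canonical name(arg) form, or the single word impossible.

rotate(0, 90), rotate(0, 90)

t0: [θ0=270°, θ1=0°]
step 1 (rotate(0, 90)): [θ0=0°, θ1=0°]
step 2 (rotate(0, 90)): [θ0=90°, θ1=0°]
uniquely the one of 9 2-step routes that fits.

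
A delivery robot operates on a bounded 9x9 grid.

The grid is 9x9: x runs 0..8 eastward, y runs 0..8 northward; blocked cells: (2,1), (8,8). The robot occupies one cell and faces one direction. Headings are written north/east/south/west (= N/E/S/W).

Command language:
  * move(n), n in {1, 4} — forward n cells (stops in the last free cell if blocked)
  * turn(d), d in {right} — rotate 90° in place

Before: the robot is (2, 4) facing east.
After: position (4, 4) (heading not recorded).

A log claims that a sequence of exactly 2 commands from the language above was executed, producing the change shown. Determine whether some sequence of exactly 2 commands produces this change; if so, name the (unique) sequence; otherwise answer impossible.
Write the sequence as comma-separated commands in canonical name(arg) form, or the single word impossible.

t0: (2, 4) facing east
[1] after move(1): (3, 4) facing east
[2] after move(1): (4, 4) facing east
all 9 alternatives checked — unique.

move(1), move(1)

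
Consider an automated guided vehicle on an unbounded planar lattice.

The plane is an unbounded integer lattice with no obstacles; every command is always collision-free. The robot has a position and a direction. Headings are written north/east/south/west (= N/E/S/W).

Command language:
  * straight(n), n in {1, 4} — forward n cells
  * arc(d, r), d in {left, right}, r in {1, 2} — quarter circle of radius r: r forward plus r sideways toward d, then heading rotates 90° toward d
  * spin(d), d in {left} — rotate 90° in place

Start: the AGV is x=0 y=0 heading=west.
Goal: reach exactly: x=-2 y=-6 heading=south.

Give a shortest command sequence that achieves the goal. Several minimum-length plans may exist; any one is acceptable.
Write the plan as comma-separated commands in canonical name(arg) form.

arc(left, 2), straight(4)

from: x=0 y=0 heading=west
t=1 arc(left, 2) ⇒ x=-2 y=-2 heading=south
t=2 straight(4) ⇒ x=-2 y=-6 heading=south
no 1-step plan works, so 2 is optimal.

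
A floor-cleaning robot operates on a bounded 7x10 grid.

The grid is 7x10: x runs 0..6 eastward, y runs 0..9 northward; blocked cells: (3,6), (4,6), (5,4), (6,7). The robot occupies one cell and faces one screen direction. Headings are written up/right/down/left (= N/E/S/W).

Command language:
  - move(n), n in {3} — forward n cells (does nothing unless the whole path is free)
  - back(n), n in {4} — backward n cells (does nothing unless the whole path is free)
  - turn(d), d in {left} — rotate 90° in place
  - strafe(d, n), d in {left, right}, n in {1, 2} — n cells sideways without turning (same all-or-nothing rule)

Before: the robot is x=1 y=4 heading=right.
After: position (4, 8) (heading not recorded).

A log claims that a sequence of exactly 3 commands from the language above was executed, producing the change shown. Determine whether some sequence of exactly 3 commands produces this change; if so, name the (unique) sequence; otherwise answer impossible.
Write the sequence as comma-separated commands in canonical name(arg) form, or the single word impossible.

strafe(left, 2), strafe(left, 2), move(3)

key: order matters: swapping strafe(left, 2) and move(3) lands elsewhere
start: x=1 y=4 heading=right
1. strafe(left, 2) → x=1 y=6 heading=right
2. strafe(left, 2) → x=1 y=8 heading=right
3. move(3) → x=4 y=8 heading=right
all 343 alternatives checked — unique.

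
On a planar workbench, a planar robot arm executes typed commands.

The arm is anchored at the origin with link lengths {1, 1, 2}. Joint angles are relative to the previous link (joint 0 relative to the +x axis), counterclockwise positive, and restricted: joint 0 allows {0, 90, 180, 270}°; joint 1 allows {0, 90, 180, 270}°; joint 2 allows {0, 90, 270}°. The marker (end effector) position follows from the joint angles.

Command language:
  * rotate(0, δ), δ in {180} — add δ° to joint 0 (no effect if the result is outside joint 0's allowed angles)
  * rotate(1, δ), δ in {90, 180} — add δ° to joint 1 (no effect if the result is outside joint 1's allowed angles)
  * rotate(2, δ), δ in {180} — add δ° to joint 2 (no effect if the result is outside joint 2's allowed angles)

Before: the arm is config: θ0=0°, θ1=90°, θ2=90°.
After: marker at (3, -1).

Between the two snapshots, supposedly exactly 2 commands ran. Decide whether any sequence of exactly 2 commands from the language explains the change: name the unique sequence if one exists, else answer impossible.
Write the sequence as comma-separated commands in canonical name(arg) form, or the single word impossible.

rotate(1, 90), rotate(1, 90)

initial: config: θ0=0°, θ1=90°, θ2=90°
t=1 rotate(1, 90) ⇒ config: θ0=0°, θ1=180°, θ2=90°
t=2 rotate(1, 90) ⇒ config: θ0=0°, θ1=270°, θ2=90°
uniquely the one of 16 2-step routes that fits.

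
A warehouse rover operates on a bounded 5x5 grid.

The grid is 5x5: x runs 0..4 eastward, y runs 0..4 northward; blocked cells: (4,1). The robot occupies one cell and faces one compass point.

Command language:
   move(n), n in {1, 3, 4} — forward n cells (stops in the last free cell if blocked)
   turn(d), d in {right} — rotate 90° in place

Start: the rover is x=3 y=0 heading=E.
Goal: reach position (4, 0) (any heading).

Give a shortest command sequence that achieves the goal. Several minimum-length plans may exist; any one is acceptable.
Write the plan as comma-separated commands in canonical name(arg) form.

move(4)

from: x=3 y=0 heading=E
step 1 (move(4)): x=4 y=0 heading=E
no 0-step plan works, so 1 is optimal.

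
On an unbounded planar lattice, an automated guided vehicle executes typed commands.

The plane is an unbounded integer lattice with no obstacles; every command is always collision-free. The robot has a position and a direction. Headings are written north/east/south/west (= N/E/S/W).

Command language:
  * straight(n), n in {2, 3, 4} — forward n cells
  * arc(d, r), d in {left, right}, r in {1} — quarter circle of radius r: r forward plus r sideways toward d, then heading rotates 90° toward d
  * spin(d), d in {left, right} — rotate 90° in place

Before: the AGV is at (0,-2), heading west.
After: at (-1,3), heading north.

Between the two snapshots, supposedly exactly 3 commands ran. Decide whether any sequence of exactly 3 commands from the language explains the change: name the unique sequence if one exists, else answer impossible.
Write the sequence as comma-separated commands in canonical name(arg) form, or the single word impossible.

arc(right, 1), straight(2), straight(2)

key: cell and facing (now N) both changed — the 3 commands mix motion and turning
initial: at (0,-2), heading west
1. arc(right, 1) → at (-1,-1), heading north
2. straight(2) → at (-1,1), heading north
3. straight(2) → at (-1,3), heading north
all 343 alternatives checked — unique.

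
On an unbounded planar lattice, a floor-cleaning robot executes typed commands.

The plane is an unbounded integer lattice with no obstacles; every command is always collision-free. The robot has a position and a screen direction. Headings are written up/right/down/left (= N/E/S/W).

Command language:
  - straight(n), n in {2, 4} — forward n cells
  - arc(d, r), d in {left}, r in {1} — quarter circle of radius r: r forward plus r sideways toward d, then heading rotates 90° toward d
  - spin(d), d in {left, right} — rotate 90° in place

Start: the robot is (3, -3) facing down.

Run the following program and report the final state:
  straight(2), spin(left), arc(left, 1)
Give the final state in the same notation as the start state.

t0: (3, -3) facing down
[1] after straight(2): (3, -5) facing down
[2] after spin(left): (3, -5) facing right
[3] after arc(left, 1): (4, -4) facing up

(4, -4) facing up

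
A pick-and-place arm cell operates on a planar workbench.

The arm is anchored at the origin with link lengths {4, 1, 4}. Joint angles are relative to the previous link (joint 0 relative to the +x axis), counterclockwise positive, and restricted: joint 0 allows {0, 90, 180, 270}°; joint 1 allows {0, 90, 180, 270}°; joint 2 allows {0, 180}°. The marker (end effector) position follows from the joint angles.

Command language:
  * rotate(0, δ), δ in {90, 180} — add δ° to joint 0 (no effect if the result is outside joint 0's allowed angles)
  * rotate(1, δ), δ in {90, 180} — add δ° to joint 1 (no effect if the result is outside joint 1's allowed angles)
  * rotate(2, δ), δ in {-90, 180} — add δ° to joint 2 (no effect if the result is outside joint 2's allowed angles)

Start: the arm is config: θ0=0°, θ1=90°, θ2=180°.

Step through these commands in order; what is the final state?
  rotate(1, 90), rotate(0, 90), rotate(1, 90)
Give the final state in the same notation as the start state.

config: θ0=90°, θ1=270°, θ2=180°

t0: config: θ0=0°, θ1=90°, θ2=180°
1. rotate(1, 90) → config: θ0=0°, θ1=180°, θ2=180°
2. rotate(0, 90) → config: θ0=90°, θ1=180°, θ2=180°
3. rotate(1, 90) → config: θ0=90°, θ1=270°, θ2=180°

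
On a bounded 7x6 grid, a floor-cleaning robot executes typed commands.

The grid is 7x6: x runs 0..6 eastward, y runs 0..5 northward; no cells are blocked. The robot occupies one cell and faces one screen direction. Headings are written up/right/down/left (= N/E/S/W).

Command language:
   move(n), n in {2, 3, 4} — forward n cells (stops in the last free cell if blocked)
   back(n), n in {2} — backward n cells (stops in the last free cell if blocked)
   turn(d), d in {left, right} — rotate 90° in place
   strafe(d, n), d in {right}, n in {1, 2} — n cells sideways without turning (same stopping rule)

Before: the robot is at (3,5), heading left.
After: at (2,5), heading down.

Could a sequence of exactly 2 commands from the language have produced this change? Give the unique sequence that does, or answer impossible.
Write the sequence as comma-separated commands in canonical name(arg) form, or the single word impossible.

turn(left), strafe(right, 1)

key: cell and facing (now S) both changed — the 2 commands mix motion and turning
from: at (3,5), heading left
step 1 (turn(left)): at (3,5), heading down
step 2 (strafe(right, 1)): at (2,5), heading down
uniquely the one of 64 2-step routes that fits.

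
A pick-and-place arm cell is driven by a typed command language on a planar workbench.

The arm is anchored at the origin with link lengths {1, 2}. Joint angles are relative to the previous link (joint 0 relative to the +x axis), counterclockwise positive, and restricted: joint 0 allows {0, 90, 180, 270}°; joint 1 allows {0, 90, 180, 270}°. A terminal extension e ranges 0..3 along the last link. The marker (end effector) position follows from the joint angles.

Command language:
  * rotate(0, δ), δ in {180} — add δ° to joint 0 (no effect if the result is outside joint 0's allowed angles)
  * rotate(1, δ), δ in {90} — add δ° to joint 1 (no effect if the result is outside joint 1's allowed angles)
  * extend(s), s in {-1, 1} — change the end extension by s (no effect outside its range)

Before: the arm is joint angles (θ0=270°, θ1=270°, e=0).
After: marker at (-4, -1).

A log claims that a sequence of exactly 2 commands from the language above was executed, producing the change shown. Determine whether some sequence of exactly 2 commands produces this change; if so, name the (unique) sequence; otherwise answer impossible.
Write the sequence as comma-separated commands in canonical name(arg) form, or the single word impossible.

t0: joint angles (θ0=270°, θ1=270°, e=0)
[1] after extend(1): joint angles (θ0=270°, θ1=270°, e=1)
[2] after extend(1): joint angles (θ0=270°, θ1=270°, e=2)
no other 2-command option fits: unique.

extend(1), extend(1)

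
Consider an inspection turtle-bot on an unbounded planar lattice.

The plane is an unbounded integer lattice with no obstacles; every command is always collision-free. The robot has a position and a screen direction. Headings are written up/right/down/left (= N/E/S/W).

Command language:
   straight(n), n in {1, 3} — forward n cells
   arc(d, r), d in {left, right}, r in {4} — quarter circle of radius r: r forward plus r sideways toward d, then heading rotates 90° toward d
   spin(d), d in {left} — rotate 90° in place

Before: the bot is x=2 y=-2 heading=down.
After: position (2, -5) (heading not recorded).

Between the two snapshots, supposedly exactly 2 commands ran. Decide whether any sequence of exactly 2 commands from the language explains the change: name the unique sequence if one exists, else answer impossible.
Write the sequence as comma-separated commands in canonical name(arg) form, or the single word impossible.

straight(3), spin(left)

key: running spin(left) before straight(3) would end elsewhere — order is forced
initial: x=2 y=-2 heading=down
[1] after straight(3): x=2 y=-5 heading=down
[2] after spin(left): x=2 y=-5 heading=right
no rival 2-sequence matches.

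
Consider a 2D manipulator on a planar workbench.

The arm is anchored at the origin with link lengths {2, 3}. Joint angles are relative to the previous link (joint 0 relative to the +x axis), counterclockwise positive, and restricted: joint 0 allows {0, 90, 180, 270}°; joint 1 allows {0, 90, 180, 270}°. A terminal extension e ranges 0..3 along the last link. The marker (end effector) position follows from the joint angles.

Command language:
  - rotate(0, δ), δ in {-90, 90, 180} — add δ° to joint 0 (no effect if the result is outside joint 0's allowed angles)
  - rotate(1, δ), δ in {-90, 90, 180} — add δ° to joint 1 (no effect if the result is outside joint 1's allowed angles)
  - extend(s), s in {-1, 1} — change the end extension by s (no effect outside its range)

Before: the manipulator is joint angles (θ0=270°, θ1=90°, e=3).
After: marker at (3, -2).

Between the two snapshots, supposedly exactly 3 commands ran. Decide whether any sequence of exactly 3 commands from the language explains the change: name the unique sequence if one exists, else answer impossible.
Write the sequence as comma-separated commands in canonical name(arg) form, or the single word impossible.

extend(-1), extend(-1), extend(-1)

t0: joint angles (θ0=270°, θ1=90°, e=3)
1. extend(-1) → joint angles (θ0=270°, θ1=90°, e=2)
2. extend(-1) → joint angles (θ0=270°, θ1=90°, e=1)
3. extend(-1) → joint angles (θ0=270°, θ1=90°, e=0)
uniquely the one of 512 3-step routes that fits.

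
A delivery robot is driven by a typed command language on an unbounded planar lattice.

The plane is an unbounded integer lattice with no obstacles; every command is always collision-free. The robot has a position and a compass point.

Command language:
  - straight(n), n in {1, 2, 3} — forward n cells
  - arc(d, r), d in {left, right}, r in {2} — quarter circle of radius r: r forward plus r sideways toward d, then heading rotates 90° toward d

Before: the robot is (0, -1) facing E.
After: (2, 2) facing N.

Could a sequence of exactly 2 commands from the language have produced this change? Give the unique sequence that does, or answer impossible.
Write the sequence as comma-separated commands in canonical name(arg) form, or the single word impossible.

arc(left, 2), straight(1)

key: running straight(1) before arc(left, 2) would end elsewhere — order is forced
begin: (0, -1) facing E
step 1 (arc(left, 2)): (2, 1) facing N
step 2 (straight(1)): (2, 2) facing N
all 25 alternatives checked — unique.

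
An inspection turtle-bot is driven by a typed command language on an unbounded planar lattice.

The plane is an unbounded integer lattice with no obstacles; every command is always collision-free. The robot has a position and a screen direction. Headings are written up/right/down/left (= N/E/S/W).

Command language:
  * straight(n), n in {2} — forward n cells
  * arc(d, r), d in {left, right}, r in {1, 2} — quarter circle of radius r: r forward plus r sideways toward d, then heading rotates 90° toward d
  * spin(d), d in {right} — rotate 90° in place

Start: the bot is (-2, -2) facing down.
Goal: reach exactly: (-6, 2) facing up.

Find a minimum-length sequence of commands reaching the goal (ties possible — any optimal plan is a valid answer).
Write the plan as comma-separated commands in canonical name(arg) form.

initial: (-2, -2) facing down
1. arc(right, 2) → (-4, -4) facing left
2. arc(right, 2) → (-6, -2) facing up
3. straight(2) → (-6, 0) facing up
4. straight(2) → (-6, 2) facing up
nothing shorter than 4 reaches the goal.

arc(right, 2), arc(right, 2), straight(2), straight(2)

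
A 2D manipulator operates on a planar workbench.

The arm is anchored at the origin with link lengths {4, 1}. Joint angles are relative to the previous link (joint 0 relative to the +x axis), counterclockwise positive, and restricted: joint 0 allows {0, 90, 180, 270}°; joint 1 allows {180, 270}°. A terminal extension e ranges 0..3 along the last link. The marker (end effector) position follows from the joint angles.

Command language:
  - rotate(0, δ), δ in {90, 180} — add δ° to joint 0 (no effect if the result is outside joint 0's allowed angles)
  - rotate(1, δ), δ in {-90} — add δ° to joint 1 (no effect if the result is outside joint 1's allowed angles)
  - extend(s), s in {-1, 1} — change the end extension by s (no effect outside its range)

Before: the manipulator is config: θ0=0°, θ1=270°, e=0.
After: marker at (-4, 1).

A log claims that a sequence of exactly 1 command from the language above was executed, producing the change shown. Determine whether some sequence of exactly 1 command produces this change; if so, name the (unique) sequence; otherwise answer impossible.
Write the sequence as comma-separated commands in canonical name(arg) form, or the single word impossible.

rotate(0, 180)

initial: config: θ0=0°, θ1=270°, e=0
t=1 rotate(0, 180) ⇒ config: θ0=180°, θ1=270°, e=0
no rival 1-sequence matches.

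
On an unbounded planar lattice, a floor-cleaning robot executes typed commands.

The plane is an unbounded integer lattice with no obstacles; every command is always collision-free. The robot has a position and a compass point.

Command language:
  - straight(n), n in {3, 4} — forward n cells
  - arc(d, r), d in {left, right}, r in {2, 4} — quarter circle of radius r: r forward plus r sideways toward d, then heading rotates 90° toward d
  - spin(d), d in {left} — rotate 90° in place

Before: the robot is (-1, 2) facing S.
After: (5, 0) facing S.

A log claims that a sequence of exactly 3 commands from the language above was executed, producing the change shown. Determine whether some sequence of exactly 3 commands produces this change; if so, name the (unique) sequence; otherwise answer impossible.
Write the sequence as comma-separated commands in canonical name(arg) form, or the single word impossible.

key: still facing S at the end — net rotation zero over 3 steps
t0: (-1, 2) facing S
1. spin(left) → (-1, 2) facing E
2. straight(4) → (3, 2) facing E
3. arc(right, 2) → (5, 0) facing S
all 343 alternatives checked — unique.

spin(left), straight(4), arc(right, 2)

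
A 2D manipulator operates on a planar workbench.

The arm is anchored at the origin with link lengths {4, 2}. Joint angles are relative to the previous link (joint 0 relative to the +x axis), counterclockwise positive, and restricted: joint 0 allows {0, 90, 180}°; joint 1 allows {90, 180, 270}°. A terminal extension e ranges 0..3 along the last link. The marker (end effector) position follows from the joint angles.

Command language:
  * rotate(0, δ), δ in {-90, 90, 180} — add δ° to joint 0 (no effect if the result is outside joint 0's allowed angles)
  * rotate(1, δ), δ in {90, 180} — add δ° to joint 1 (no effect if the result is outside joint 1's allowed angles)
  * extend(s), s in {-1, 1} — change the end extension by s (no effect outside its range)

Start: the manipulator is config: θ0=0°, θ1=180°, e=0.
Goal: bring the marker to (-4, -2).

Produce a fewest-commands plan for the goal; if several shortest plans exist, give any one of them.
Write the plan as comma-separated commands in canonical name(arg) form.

rotate(0, 180), rotate(1, 90), rotate(1, 180)

from: config: θ0=0°, θ1=180°, e=0
t=1 rotate(0, 180) ⇒ config: θ0=180°, θ1=180°, e=0
t=2 rotate(1, 90) ⇒ config: θ0=180°, θ1=270°, e=0
t=3 rotate(1, 180) ⇒ config: θ0=180°, θ1=90°, e=0
minimal: 3 command(s), checked below 3.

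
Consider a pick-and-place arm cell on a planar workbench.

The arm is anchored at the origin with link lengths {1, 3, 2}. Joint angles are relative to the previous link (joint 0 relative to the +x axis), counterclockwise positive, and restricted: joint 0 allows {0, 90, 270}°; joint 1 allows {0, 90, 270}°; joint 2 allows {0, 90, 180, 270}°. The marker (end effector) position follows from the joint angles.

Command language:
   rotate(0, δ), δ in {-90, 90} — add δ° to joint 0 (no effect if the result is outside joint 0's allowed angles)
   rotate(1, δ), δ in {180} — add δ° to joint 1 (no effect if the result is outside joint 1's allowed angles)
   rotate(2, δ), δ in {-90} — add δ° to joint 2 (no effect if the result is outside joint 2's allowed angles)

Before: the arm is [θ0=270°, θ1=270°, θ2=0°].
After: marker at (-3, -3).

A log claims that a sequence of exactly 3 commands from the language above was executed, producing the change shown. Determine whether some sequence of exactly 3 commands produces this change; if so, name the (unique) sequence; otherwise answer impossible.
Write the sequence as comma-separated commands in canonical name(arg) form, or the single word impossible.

rotate(2, -90), rotate(2, -90), rotate(2, -90)

start: [θ0=270°, θ1=270°, θ2=0°]
1. rotate(2, -90) → [θ0=270°, θ1=270°, θ2=270°]
2. rotate(2, -90) → [θ0=270°, θ1=270°, θ2=180°]
3. rotate(2, -90) → [θ0=270°, θ1=270°, θ2=90°]
uniquely the one of 64 3-step routes that fits.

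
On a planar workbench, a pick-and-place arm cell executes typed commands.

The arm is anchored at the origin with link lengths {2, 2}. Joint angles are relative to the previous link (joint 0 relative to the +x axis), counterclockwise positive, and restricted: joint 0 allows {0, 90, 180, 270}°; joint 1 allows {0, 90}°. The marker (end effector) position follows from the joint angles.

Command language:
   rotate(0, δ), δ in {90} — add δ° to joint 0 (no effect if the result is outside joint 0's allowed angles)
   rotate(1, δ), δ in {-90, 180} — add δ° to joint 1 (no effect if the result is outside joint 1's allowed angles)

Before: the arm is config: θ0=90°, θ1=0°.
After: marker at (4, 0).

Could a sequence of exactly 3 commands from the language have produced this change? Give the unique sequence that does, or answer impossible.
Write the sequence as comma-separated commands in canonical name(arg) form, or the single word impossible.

begin: config: θ0=90°, θ1=0°
[1] after rotate(0, 90): config: θ0=180°, θ1=0°
[2] after rotate(0, 90): config: θ0=270°, θ1=0°
[3] after rotate(0, 90): config: θ0=0°, θ1=0°
all 27 alternatives checked — unique.

rotate(0, 90), rotate(0, 90), rotate(0, 90)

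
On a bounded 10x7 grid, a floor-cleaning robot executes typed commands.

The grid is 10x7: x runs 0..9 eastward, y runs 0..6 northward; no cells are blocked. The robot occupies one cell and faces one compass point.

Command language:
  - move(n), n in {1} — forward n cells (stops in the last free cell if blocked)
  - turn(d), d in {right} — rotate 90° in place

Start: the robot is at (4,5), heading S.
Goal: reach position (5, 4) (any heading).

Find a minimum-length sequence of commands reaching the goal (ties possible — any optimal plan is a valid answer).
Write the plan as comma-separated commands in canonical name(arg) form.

initial: at (4,5), heading S
t=1 move(1) ⇒ at (4,4), heading S
t=2 turn(right) ⇒ at (4,4), heading W
t=3 turn(right) ⇒ at (4,4), heading N
t=4 turn(right) ⇒ at (4,4), heading E
t=5 move(1) ⇒ at (5,4), heading E
nothing shorter than 5 reaches the goal.

move(1), turn(right), turn(right), turn(right), move(1)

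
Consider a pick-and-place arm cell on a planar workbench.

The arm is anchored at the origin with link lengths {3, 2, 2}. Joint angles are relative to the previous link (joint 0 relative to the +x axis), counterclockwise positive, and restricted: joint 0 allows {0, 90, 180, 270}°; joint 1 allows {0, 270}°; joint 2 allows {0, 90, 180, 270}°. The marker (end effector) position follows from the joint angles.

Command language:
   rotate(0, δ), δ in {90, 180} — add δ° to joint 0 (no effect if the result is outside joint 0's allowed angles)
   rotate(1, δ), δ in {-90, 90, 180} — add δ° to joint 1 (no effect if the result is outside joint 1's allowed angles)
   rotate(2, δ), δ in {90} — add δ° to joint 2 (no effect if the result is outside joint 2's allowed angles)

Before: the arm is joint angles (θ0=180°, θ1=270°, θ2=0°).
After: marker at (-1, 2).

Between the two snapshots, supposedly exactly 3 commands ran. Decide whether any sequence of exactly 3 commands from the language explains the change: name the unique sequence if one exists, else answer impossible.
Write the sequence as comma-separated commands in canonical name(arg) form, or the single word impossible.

from: joint angles (θ0=180°, θ1=270°, θ2=0°)
t=1 rotate(2, 90) ⇒ joint angles (θ0=180°, θ1=270°, θ2=90°)
t=2 rotate(2, 90) ⇒ joint angles (θ0=180°, θ1=270°, θ2=180°)
t=3 rotate(2, 90) ⇒ joint angles (θ0=180°, θ1=270°, θ2=270°)
no rival 3-sequence matches.

rotate(2, 90), rotate(2, 90), rotate(2, 90)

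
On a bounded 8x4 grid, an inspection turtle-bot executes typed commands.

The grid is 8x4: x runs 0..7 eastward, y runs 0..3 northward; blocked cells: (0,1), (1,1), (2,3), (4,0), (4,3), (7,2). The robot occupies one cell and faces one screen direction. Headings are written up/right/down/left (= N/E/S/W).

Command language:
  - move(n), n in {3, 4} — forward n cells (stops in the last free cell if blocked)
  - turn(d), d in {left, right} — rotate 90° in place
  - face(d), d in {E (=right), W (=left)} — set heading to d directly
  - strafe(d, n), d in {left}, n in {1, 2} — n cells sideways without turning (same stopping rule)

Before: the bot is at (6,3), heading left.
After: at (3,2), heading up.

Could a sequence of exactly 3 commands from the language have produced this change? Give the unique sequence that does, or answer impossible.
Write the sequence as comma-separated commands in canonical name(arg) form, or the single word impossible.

strafe(left, 1), move(3), turn(right)

key: order matters: swapping strafe(left, 1) and turn(right) lands elsewhere
t0: at (6,3), heading left
1. strafe(left, 1) → at (6,2), heading left
2. move(3) → at (3,2), heading left
3. turn(right) → at (3,2), heading up
uniquely the one of 512 3-step routes that fits.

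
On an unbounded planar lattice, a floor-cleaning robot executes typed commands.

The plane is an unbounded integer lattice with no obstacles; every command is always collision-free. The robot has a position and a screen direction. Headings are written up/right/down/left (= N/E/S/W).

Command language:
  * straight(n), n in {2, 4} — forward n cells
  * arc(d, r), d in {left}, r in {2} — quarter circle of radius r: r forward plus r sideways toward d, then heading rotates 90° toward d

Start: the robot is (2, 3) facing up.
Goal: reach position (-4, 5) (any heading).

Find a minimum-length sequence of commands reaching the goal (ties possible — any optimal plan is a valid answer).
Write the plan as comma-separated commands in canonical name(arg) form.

from: (2, 3) facing up
1. arc(left, 2) → (0, 5) facing left
2. straight(4) → (-4, 5) facing left
nothing shorter than 2 reaches the goal.

arc(left, 2), straight(4)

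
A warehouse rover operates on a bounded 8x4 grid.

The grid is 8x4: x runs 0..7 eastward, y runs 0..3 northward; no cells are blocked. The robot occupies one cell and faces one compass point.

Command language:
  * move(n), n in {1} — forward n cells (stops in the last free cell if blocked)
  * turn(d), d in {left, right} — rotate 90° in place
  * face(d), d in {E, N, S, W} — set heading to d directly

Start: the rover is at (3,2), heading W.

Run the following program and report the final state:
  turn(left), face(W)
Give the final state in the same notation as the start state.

at (3,2), heading W

start: at (3,2), heading W
step 1 (turn(left)): at (3,2), heading S
step 2 (face(W)): at (3,2), heading W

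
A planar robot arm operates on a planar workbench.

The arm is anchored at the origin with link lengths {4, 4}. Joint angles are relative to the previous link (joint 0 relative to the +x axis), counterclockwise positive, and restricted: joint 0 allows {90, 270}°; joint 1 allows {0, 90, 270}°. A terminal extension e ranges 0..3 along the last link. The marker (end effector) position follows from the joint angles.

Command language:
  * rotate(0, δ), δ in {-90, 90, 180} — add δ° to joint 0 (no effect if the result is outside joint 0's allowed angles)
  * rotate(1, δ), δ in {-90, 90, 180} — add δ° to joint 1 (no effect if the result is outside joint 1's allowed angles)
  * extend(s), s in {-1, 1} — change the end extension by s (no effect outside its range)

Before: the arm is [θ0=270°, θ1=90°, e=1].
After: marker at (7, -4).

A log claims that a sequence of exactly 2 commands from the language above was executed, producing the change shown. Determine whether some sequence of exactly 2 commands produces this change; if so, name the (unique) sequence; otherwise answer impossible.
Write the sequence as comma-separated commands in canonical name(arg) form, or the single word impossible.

start: [θ0=270°, θ1=90°, e=1]
t=1 extend(1) ⇒ [θ0=270°, θ1=90°, e=2]
t=2 extend(1) ⇒ [θ0=270°, θ1=90°, e=3]
no rival 2-sequence matches.

extend(1), extend(1)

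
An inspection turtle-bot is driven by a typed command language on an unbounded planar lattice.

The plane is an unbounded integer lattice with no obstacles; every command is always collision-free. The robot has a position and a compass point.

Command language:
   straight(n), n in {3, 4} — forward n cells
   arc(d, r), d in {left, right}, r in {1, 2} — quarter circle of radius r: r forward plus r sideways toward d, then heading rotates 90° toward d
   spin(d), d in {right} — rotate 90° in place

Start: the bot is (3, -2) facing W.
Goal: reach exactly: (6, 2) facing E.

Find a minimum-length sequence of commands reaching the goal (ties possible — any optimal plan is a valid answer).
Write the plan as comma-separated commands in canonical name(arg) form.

from: (3, -2) facing W
1. arc(right, 2) → (1, 0) facing N
2. arc(right, 2) → (3, 2) facing E
3. straight(3) → (6, 2) facing E
shorter routes all fall short; 3 is best.

arc(right, 2), arc(right, 2), straight(3)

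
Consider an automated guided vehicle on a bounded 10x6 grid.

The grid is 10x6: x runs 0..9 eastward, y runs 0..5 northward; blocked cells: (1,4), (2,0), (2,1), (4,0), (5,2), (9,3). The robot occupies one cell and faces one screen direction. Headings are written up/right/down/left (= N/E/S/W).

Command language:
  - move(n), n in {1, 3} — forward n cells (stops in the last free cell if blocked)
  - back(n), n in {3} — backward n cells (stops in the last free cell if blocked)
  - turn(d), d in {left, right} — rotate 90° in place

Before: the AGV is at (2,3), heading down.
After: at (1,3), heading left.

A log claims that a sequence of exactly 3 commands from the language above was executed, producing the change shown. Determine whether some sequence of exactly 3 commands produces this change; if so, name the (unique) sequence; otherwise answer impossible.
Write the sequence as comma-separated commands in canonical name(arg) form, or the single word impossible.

impossible

no 3-step route produces this change.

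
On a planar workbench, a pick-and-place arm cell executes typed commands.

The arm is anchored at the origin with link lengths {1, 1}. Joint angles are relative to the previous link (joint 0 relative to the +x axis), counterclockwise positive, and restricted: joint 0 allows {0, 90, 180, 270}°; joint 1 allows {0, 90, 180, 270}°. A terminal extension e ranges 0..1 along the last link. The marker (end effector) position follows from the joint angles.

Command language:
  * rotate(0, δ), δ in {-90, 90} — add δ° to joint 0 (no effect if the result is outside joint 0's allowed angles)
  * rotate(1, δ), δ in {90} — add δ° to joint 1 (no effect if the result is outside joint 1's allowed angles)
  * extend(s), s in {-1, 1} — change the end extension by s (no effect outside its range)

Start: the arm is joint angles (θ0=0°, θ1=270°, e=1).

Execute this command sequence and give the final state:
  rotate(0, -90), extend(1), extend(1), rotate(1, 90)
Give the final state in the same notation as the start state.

joint angles (θ0=270°, θ1=0°, e=1)

from: joint angles (θ0=0°, θ1=270°, e=1)
[1] after rotate(0, -90): joint angles (θ0=270°, θ1=270°, e=1)
[2] after extend(1): joint angles (θ0=270°, θ1=270°, e=1)
[3] after extend(1): joint angles (θ0=270°, θ1=270°, e=1)
[4] after rotate(1, 90): joint angles (θ0=270°, θ1=0°, e=1)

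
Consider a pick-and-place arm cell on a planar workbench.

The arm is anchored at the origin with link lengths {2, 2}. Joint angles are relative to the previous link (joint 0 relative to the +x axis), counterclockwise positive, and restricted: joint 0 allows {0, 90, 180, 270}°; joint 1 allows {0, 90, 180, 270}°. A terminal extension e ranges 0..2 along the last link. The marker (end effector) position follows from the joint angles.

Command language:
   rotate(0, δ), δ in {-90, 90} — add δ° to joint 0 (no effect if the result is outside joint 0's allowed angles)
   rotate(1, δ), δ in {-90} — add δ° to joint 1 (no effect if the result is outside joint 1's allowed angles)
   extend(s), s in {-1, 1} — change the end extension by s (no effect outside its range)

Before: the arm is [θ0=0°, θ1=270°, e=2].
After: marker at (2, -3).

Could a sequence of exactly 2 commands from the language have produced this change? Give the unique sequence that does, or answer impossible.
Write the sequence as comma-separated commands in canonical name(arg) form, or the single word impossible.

extend(1), extend(-1)

key: running extend(-1) before extend(1) would end elsewhere — order is forced
start: [θ0=0°, θ1=270°, e=2]
t=1 extend(1) ⇒ [θ0=0°, θ1=270°, e=2]
t=2 extend(-1) ⇒ [θ0=0°, θ1=270°, e=1]
all 25 alternatives checked — unique.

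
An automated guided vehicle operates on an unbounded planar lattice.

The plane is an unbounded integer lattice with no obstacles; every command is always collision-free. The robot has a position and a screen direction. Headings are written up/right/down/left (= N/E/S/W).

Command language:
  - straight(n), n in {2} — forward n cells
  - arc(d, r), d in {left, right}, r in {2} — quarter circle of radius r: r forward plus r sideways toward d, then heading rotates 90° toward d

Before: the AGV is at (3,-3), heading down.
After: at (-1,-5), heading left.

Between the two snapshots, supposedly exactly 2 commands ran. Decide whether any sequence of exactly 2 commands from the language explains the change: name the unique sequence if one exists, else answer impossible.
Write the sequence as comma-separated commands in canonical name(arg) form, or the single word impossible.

arc(right, 2), straight(2)

key: position moved to (-1,-5) AND the heading swung to W — translation plus rotation needed
begin: at (3,-3), heading down
1. arc(right, 2) → at (1,-5), heading left
2. straight(2) → at (-1,-5), heading left
no rival 2-sequence matches.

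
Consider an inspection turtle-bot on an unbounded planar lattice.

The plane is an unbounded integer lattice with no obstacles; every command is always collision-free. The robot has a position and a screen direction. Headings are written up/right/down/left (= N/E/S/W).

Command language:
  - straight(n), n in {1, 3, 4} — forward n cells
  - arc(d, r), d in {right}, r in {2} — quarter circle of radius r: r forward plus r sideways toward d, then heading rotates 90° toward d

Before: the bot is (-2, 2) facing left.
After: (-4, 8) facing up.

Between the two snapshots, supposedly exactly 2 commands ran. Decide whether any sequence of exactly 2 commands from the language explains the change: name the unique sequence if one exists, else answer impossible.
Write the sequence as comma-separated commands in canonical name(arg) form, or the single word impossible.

key: cell and facing (now N) both changed — the 2 commands mix motion and turning
t0: (-2, 2) facing left
t=1 arc(right, 2) ⇒ (-4, 4) facing up
t=2 straight(4) ⇒ (-4, 8) facing up
no other 2-command option fits: unique.

arc(right, 2), straight(4)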